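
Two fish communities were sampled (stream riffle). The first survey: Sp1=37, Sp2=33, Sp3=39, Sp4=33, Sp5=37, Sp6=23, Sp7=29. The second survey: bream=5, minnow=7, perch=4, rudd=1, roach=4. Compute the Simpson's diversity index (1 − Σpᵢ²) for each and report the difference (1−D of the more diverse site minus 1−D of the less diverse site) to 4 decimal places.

0.0963

The first survey: N=231, proportions 0.160173, 0.142857, 0.168831, 0.142857, 0.160173, 0.099567, 0.125541, giving 1−D = 0.853695 (working shown to 6 dp, full precision carried).
The second survey: N=21, proportions 0.238095, 0.333333, 0.190476, 0.047619, 0.190476, giving 1−D = 0.757370.
Difference = |0.853695 − 0.757370| = 0.096325, i.e. 0.0963 to 4 decimal places.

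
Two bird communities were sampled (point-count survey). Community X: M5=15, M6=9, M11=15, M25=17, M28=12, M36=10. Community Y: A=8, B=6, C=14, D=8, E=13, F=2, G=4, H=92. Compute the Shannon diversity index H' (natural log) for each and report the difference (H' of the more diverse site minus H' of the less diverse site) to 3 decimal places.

Community X: N=78, proportions 0.19231, 0.11538, 0.19231, 0.21795, 0.15385, 0.12821, giving H' = 1.76663 (working shown to 5 dp, full precision carried).
Community Y: N=147, proportions 0.05442, 0.04082, 0.09524, 0.05442, 0.08844, 0.01361, 0.02721, 0.62585, giving H' = 1.33568.
Difference = |1.76663 − 1.33568| = 0.43095, i.e. 0.431 to 3 decimal places.

0.431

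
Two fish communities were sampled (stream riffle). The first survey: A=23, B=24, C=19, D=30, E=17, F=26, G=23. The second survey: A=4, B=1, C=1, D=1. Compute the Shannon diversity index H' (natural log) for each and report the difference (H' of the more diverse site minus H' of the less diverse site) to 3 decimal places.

0.777

The first survey: N=162, proportions 0.14198, 0.14815, 0.11728, 0.18519, 0.10494, 0.16049, 0.14198, giving H' = 1.93104 (working shown to 5 dp, full precision carried).
The second survey: N=7, proportions 0.57143, 0.14286, 0.14286, 0.14286, giving H' = 1.15374.
Difference = |1.93104 − 1.15374| = 0.77730, i.e. 0.777 to 3 decimal places.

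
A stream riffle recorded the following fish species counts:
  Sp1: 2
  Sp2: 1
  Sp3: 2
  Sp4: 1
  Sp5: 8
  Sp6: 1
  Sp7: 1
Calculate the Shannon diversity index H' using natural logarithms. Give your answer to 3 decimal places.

Total N = 2+1+2+1+8+1+1 = 16, so the proportions are 0.125, 0.0625, 0.125, 0.0625, 0.5, 0.0625, 0.0625 (working shown to 5 dp, full precision carried).
Each pᵢ ln pᵢ term: 0.125×(-2.07944)=-0.25993, 0.0625×(-2.77259)=-0.17329, 0.125×(-2.07944)=-0.25993, 0.0625×(-2.77259)=-0.17329, 0.5×(-0.69315)=-0.34657, 0.0625×(-2.77259)=-0.17329, 0.0625×(-2.77259)=-0.17329.
Sum = -1.55958, so H' = 1.560.

1.560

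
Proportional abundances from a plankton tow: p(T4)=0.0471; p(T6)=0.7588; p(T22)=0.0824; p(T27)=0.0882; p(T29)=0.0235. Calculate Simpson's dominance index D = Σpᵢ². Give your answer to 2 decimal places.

D = 0.0471² + 0.7588² + 0.0824² + 0.0882² + 0.0235² = 0.0022 + 0.5758 + 0.0068 + 0.0078 + 0.0006 = 0.5931 (working shown to 4 dp, full precision carried).
To 2 decimal places, D = 0.59.

0.59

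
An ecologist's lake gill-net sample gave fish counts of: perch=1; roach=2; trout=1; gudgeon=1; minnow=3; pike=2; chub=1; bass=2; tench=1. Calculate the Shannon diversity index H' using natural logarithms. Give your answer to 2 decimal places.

2.11

Total N = 1+2+1+1+3+2+1+2+1 = 14, so the proportions are 0.0714, 0.1429, 0.0714, 0.0714, 0.2143, 0.1429, 0.0714, 0.1429, 0.0714 (working shown to 4 dp, full precision carried).
Each pᵢ ln pᵢ term: 0.0714×(-2.6391)=-0.1885, 0.1429×(-1.9459)=-0.2780, 0.0714×(-2.6391)=-0.1885, 0.0714×(-2.6391)=-0.1885, 0.2143×(-1.5404)=-0.3301, 0.1429×(-1.9459)=-0.2780, 0.0714×(-2.6391)=-0.1885, 0.1429×(-1.9459)=-0.2780, 0.0714×(-2.6391)=-0.1885.
Sum = -2.1066, so H' = 2.11.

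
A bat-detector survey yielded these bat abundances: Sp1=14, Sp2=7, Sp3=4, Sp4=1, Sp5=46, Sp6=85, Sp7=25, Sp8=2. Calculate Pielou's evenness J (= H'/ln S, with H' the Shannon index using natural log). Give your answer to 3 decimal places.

0.700

Total N = 14+7+4+1+46+85+25+2 = 184, so the proportions are 0.07609, 0.03804, 0.02174, 0.00543, 0.25, 0.46196, 0.13587, 0.01087 (working shown to 5 dp, full precision carried).
H' = −Σ pᵢ ln pᵢ = −((-0.19599) + (-0.12437) + (-0.08323) + (-0.02834) + (-0.34657) + (-0.35676) + (-0.27120) + (-0.04915)) = 1.45562.
With S = 8 species, ln S = 2.07944, so J = 1.45562/2.07944 = 0.70000, i.e. 0.700 to 3 decimal places.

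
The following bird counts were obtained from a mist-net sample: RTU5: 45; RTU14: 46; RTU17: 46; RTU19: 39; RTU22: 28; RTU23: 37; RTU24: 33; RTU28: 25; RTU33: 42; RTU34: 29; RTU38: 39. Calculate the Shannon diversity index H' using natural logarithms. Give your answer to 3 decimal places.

2.379

Total N = 45+46+46+39+28+37+33+25+42+29+39 = 409, so the proportions are 0.11002, 0.11247, 0.11247, 0.09535, 0.06846, 0.09046, 0.08068, 0.06112, 0.10269, 0.0709, 0.09535 (working shown to 5 dp, full precision carried).
Each pᵢ ln pᵢ term: 0.11002×(-2.20705)=-0.24283, 0.11247×(-2.18507)=-0.24575, 0.11247×(-2.18507)=-0.24575, 0.09535×(-2.35015)=-0.22410, 0.06846×(-2.68151)=-0.18358, 0.09046×(-2.40280)=-0.21737, 0.08068×(-2.51721)=-0.20310, 0.06112×(-2.79484)=-0.17083, 0.10269×(-2.27605)=-0.23373, 0.0709×(-2.64642)=-0.18764, 0.09535×(-2.35015)=-0.22410.
Sum = -2.37878, so H' = 2.379.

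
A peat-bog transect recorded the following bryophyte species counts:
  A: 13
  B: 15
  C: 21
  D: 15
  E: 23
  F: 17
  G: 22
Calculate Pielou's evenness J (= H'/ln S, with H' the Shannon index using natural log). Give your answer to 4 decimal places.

0.9893

Total N = 13+15+21+15+23+17+22 = 126, so the proportions are 0.103175, 0.119048, 0.166667, 0.119048, 0.18254, 0.134921, 0.174603 (working shown to 6 dp, full precision carried).
H' = −Σ pᵢ ln pᵢ = −((-0.234344) + (-0.253361) + (-0.298627) + (-0.253361) + (-0.310461) + (-0.270255) + (-0.304724)) = 1.925133.
With S = 7 species, ln S = 1.945910, so J = 1.925133/1.945910 = 0.989323, i.e. 0.9893 to 4 decimal places.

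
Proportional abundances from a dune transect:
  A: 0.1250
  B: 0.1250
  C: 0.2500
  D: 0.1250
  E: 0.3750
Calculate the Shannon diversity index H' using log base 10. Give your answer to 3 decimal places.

0.649

Each pᵢ log₁₀ pᵢ term (working shown to 5 dp, full precision carried): 0.125×(-0.90309)=-0.11289, 0.125×(-0.90309)=-0.11289, 0.25×(-0.60206)=-0.15051, 0.125×(-0.90309)=-0.11289, 0.375×(-0.42597)=-0.15974.
Sum = -0.64891, so H' = 0.649.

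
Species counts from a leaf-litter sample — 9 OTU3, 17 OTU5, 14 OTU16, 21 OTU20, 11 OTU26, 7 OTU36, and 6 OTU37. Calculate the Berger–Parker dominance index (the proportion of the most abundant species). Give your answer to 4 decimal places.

Total N = 9+17+14+21+11+7+6 = 85, so the proportions are 0.105882, 0.2, 0.164706, 0.247059, 0.129412, 0.082353, 0.070588 (working shown to 6 dp, full precision carried).
The largest proportion is 0.247059, i.e. d = 0.2471 to 4 decimal places.

0.2471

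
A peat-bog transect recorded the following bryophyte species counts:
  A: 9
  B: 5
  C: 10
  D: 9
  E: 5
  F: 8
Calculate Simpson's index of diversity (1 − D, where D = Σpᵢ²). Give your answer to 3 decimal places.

Total N = 9+5+10+9+5+8 = 46, so the proportions are 0.19565, 0.1087, 0.21739, 0.19565, 0.1087, 0.17391 (working shown to 5 dp, full precision carried).
D = 0.19565² + 0.1087² + 0.21739² + 0.19565² + 0.1087² + 0.17391² = 0.03828 + 0.01181 + 0.04726 + 0.03828 + 0.01181 + 0.03025 = 0.17769.
So 1 − D = 0.82231, i.e. 0.822 to 3 decimal places.

0.822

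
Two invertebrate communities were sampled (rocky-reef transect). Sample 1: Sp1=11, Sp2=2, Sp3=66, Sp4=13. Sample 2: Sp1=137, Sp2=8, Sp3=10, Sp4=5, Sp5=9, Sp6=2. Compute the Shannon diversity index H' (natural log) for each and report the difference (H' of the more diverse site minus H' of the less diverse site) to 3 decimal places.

Sample 1: N=92, proportions 0.119565, 0.021739, 0.717391, 0.141304, giving H' = 0.851955 (working shown to 6 dp, full precision carried).
Sample 2: N=171, proportions 0.80117, 0.046784, 0.05848, 0.02924, 0.052632, 0.011696, giving H' = 0.797177.
Difference = |0.851955 − 0.797177| = 0.054778, i.e. 0.055 to 3 decimal places.

0.055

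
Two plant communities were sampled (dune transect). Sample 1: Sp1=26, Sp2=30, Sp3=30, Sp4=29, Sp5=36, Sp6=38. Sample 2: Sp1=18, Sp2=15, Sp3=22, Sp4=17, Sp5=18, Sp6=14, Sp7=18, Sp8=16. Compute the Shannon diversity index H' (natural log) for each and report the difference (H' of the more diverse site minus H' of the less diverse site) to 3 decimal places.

Sample 1: N=189, proportions 0.13757, 0.15873, 0.15873, 0.15344, 0.19048, 0.20106, giving H' = 1.78318 (working shown to 5 dp, full precision carried).
Sample 2: N=138, proportions 0.13043, 0.1087, 0.15942, 0.12319, 0.13043, 0.10145, 0.13043, 0.11594, giving H' = 2.07090.
Difference = |1.78318 − 2.07090| = 0.28772, i.e. 0.288 to 3 decimal places.

0.288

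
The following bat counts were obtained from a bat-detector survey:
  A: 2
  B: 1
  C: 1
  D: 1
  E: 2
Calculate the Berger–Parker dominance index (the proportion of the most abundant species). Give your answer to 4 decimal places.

0.2857

Total N = 2+1+1+1+2 = 7, so the proportions are 0.285714, 0.142857, 0.142857, 0.142857, 0.285714 (working shown to 6 dp, full precision carried).
The largest proportion is 0.285714, i.e. d = 0.2857 to 4 decimal places.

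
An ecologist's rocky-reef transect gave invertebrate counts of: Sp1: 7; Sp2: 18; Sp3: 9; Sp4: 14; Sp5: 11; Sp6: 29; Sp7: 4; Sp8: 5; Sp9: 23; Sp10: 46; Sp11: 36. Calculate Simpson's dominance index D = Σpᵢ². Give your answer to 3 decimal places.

0.137

Total N = 7+18+9+14+11+29+4+5+23+46+36 = 202, so the proportions are 0.03465, 0.08911, 0.04455, 0.06931, 0.05446, 0.14356, 0.0198, 0.02475, 0.11386, 0.22772, 0.17822 (working shown to 5 dp, full precision carried).
D = 0.03465² + 0.08911² + 0.04455² + 0.06931² + 0.05446² + 0.14356² + 0.0198² + 0.02475² + 0.11386² + 0.22772² + 0.17822² = 0.00120 + 0.00794 + 0.00199 + 0.00480 + 0.00297 + 0.02061 + 0.00039 + 0.00061 + 0.01296 + 0.05186 + 0.03176 = 0.13709.
To 3 decimal places, D = 0.137.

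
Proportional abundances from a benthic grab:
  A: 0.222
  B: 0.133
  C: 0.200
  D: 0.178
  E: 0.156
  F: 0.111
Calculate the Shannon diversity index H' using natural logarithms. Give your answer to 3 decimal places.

Each pᵢ ln pᵢ term (working shown to 5 dp, full precision carried): 0.222×(-1.50508)=-0.33413, 0.133×(-2.01741)=-0.26832, 0.2×(-1.60944)=-0.32189, 0.178×(-1.72597)=-0.30722, 0.156×(-1.85790)=-0.28983, 0.111×(-2.19823)=-0.24400.
Sum = -1.76539, so H' = 1.765.

1.765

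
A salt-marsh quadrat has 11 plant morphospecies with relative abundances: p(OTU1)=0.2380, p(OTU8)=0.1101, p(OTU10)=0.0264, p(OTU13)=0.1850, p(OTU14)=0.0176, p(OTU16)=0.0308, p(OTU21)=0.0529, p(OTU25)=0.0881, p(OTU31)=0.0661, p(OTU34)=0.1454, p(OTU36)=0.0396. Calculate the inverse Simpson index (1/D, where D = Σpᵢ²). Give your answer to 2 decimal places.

7.01

D = 0.238² + 0.1101² + 0.0264² + 0.185² + 0.0176² + 0.0308² + 0.0529² + 0.0881² + 0.0661² + 0.1454² + 0.0396² = 0.056644 + 0.012122 + 0.000697 + 0.034225 + 0.000310 + 0.000949 + 0.002798 + 0.007762 + 0.004369 + 0.021141 + 0.001568 = 0.142585 (working shown to 6 dp, full precision carried).
So 1/D = 7.0134, i.e. 7.01 to 2 decimal places.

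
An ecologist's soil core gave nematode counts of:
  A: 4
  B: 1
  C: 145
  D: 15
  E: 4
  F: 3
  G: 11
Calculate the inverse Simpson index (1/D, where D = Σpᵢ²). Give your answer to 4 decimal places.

Total N = 4+1+145+15+4+3+11 = 183, so the proportions are 0.0218579, 0.0054645, 0.7923497, 0.0819672, 0.0218579, 0.0163934, 0.0601093 (working shown to 7 dp, full precision carried).
D = 0.0218579² + 0.0054645² + 0.7923497² + 0.0819672² + 0.0218579² + 0.0163934² + 0.0601093² = 0.0004778 + 0.0000299 + 0.6278181 + 0.0067186 + 0.0004778 + 0.0002687 + 0.0036131 = 0.6394040.
So 1/D = 1.563956, i.e. 1.5640 to 4 decimal places.

1.5640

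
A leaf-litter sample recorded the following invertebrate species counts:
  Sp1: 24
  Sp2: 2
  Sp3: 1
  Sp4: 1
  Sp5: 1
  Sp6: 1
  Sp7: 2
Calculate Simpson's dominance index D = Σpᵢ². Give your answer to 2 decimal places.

0.57

Total N = 24+2+1+1+1+1+2 = 32, so the proportions are 0.75, 0.0625, 0.0312, 0.0312, 0.0312, 0.0312, 0.0625 (working shown to 4 dp, full precision carried).
D = 0.75² + 0.0625² + 0.0312² + 0.0312² + 0.0312² + 0.0312² + 0.0625² = 0.5625 + 0.0039 + 0.0010 + 0.0010 + 0.0010 + 0.0010 + 0.0039 = 0.5742.
To 2 decimal places, D = 0.57.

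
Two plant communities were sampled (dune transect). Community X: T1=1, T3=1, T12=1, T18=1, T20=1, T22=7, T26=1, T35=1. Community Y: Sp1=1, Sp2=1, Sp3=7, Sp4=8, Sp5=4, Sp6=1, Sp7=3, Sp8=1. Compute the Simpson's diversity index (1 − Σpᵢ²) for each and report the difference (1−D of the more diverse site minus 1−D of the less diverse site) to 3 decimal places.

0.076

Community X: N=14, proportions 0.071429, 0.071429, 0.071429, 0.071429, 0.071429, 0.5, 0.071429, 0.071429, giving 1−D = 0.714286 (working shown to 6 dp, full precision carried).
Community Y: N=26, proportions 0.038462, 0.038462, 0.269231, 0.307692, 0.153846, 0.038462, 0.115385, 0.038462, giving 1−D = 0.789941.
Difference = |0.714286 − 0.789941| = 0.075655, i.e. 0.076 to 3 decimal places.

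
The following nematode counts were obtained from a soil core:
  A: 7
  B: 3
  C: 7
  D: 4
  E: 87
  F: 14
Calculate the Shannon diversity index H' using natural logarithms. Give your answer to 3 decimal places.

Total N = 7+3+7+4+87+14 = 122, so the proportions are 0.05738, 0.02459, 0.05738, 0.03279, 0.71311, 0.11475 (working shown to 5 dp, full precision carried).
Each pᵢ ln pᵢ term: 0.05738×(-2.85811)=-0.16399, 0.02459×(-3.70541)=-0.09112, 0.05738×(-2.85811)=-0.16399, 0.03279×(-3.41773)=-0.11206, 0.71311×(-0.33811)=-0.24111, 0.11475×(-2.16496)=-0.24844.
Sum = -1.02070, so H' = 1.021.

1.021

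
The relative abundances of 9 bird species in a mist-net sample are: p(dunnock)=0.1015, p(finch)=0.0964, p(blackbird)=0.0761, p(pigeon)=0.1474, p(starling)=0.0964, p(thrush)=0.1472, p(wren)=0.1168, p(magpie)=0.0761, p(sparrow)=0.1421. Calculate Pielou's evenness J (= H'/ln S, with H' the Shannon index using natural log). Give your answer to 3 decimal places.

0.986

H' = −Σ pᵢ ln pᵢ = −((-0.23220) + (-0.22550) + (-0.19601) + (-0.28221) + (-0.22550) + (-0.28203) + (-0.25080) + (-0.19601) + (-0.27727)) = 2.16755 (working shown to 5 dp, full precision carried).
With S = 9 species, ln S = 2.19722, so J = 2.16755/2.19722 = 0.98649, i.e. 0.986 to 3 decimal places.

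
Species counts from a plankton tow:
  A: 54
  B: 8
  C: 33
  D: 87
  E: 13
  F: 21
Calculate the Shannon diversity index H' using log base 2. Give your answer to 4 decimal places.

2.1896

Total N = 54+8+33+87+13+21 = 216, so the proportions are 0.25, 0.037037, 0.152778, 0.402778, 0.060185, 0.097222 (working shown to 6 dp, full precision carried).
Each pᵢ log₂ pᵢ term: 0.25×(-2.000000)=-0.500000, 0.037037×(-4.754888)=-0.176107, 0.152778×(-2.710493)=-0.414103, 0.402778×(-1.311944)=-0.528422, 0.060185×(-4.054448)=-0.244018, 0.097222×(-3.362570)=-0.326917.
Sum = -2.189566, so H' = 2.1896.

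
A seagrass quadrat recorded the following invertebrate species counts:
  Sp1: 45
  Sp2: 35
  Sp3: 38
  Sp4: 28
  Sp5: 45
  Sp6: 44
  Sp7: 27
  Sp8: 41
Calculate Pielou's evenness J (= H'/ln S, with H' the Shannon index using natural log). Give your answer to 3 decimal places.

Total N = 45+35+38+28+45+44+27+41 = 303, so the proportions are 0.14851, 0.11551, 0.12541, 0.09241, 0.14851, 0.14521, 0.08911, 0.13531 (working shown to 5 dp, full precision carried).
H' = −Σ pᵢ ln pᵢ = −((-0.28323) + (-0.24932) + (-0.26037) + (-0.22008) + (-0.28323) + (-0.28020) + (-0.21546) + (-0.27065)) = 2.06253.
With S = 8 species, ln S = 2.07944, so J = 2.06253/2.07944 = 0.99187, i.e. 0.992 to 3 decimal places.

0.992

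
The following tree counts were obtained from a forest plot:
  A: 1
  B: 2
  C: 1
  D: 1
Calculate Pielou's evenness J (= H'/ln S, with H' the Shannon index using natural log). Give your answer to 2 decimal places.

Total N = 1+2+1+1 = 5, so the proportions are 0.2, 0.4, 0.2, 0.2 (working shown to 4 dp, full precision carried).
H' = −Σ pᵢ ln pᵢ = −((-0.3219) + (-0.3665) + (-0.3219) + (-0.3219)) = 1.3322.
With S = 4 species, ln S = 1.3863, so J = 1.3322/1.3863 = 0.9610, i.e. 0.96 to 2 decimal places.

0.96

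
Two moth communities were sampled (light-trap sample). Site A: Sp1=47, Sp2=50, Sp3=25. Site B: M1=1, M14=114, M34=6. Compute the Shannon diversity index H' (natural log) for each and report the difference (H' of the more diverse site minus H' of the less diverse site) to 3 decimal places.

Site A: N=122, proportions 0.38525, 0.40984, 0.20492, giving H' = 1.05787 (working shown to 5 dp, full precision carried).
Site B: N=121, proportions 0.00826, 0.94215, 0.04959, giving H' = 0.24474.
Difference = |1.05787 − 0.24474| = 0.81313, i.e. 0.813 to 3 decimal places.

0.813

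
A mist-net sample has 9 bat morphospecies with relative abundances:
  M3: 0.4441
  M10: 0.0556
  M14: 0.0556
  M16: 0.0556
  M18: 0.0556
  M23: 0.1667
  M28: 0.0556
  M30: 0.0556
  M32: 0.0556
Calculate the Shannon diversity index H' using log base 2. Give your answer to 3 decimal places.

2.573

Each pᵢ log₂ pᵢ term (working shown to 5 dp, full precision carried): 0.4441×(-1.17104)=-0.52006, 0.0556×(-4.16877)=-0.23178, 0.0556×(-4.16877)=-0.23178, 0.0556×(-4.16877)=-0.23178, 0.0556×(-4.16877)=-0.23178, 0.1667×(-2.58467)=-0.43087, 0.0556×(-4.16877)=-0.23178, 0.0556×(-4.16877)=-0.23178, 0.0556×(-4.16877)=-0.23178.
Sum = -2.57341, so H' = 2.573.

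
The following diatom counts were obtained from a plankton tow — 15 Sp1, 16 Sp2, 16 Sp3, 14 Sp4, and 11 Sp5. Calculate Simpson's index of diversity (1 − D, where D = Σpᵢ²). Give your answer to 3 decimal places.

0.797

Total N = 15+16+16+14+11 = 72, so the proportions are 0.20833, 0.22222, 0.22222, 0.19444, 0.15278 (working shown to 5 dp, full precision carried).
D = 0.20833² + 0.22222² + 0.22222² + 0.19444² + 0.15278² = 0.04340 + 0.04938 + 0.04938 + 0.03781 + 0.02334 = 0.20332.
So 1 − D = 0.79668, i.e. 0.797 to 3 decimal places.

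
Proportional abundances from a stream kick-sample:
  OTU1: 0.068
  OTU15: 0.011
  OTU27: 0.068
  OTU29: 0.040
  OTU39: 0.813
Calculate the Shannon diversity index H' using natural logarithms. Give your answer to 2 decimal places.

0.71

Each pᵢ ln pᵢ term (working shown to 4 dp, full precision carried): 0.068×(-2.6882)=-0.1828, 0.011×(-4.5099)=-0.0496, 0.068×(-2.6882)=-0.1828, 0.04×(-3.2189)=-0.1288, 0.813×(-0.2070)=-0.1683.
Sum = -0.7123, so H' = 0.71.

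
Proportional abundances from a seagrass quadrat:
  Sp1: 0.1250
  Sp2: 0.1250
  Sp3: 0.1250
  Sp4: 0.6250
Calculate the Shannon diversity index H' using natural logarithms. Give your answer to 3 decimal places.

Each pᵢ ln pᵢ term (working shown to 5 dp, full precision carried): 0.125×(-2.07944)=-0.25993, 0.125×(-2.07944)=-0.25993, 0.125×(-2.07944)=-0.25993, 0.625×(-0.47000)=-0.29375.
Sum = -1.07354, so H' = 1.074.

1.074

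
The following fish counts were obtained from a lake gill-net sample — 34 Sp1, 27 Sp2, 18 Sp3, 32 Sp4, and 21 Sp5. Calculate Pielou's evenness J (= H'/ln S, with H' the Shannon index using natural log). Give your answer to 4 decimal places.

0.9827

Total N = 34+27+18+32+21 = 132, so the proportions are 0.257576, 0.204545, 0.136364, 0.242424, 0.159091 (working shown to 6 dp, full precision carried).
H' = −Σ pᵢ ln pᵢ = −((-0.349386) + (-0.324606) + (-0.271695) + (-0.343531) + (-0.292454)) = 1.581673.
With S = 5 species, ln S = 1.609438, so J = 1.581673/1.609438 = 0.982748, i.e. 0.9827 to 4 decimal places.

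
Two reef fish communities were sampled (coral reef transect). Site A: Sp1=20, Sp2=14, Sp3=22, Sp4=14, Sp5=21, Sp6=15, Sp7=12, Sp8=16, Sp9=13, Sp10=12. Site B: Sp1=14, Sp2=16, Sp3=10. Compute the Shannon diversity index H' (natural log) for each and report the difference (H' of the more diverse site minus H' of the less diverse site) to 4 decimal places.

Site A: N=159, proportions 0.125786, 0.08805, 0.138365, 0.08805, 0.132075, 0.09434, 0.075472, 0.100629, 0.081761, 0.075472, giving H' = 2.278273 (working shown to 6 dp, full precision carried).
Site B: N=40, proportions 0.35, 0.4, 0.25, giving H' = 1.080528.
Difference = |2.278273 − 1.080528| = 1.197745, i.e. 1.1977 to 4 decimal places.

1.1977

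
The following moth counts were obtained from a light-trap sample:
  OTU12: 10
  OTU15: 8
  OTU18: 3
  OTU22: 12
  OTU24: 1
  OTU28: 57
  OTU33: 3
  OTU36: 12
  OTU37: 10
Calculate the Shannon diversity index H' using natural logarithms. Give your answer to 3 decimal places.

Total N = 10+8+3+12+1+57+3+12+10 = 116, so the proportions are 0.08621, 0.06897, 0.02586, 0.10345, 0.00862, 0.49138, 0.02586, 0.10345, 0.08621 (working shown to 5 dp, full precision carried).
Each pᵢ ln pᵢ term: 0.08621×(-2.45101)=-0.21129, 0.06897×(-2.67415)=-0.18442, 0.02586×(-3.65498)=-0.09453, 0.10345×(-2.26868)=-0.23469, 0.00862×(-4.75359)=-0.04098, 0.49138×(-0.71054)=-0.34914, 0.02586×(-3.65498)=-0.09453, 0.10345×(-2.26868)=-0.23469, 0.08621×(-2.45101)=-0.21129.
Sum = -1.65557, so H' = 1.656.

1.656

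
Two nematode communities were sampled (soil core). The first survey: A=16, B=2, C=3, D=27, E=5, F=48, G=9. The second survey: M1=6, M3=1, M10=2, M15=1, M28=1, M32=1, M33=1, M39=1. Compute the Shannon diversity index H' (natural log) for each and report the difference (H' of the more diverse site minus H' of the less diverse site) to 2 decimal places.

The first survey: N=110, proportions 0.14545, 0.01818, 0.02727, 0.24545, 0.04545, 0.43636, 0.08182, giving H' = 1.50347 (working shown to 5 dp, full precision carried).
The second survey: N=14, proportions 0.42857, 0.07143, 0.14286, 0.07143, 0.07143, 0.07143, 0.07143, 0.07143, giving H' = 1.77214.
Difference = |1.50347 − 1.77214| = 0.26867, i.e. 0.27 to 2 decimal places.

0.27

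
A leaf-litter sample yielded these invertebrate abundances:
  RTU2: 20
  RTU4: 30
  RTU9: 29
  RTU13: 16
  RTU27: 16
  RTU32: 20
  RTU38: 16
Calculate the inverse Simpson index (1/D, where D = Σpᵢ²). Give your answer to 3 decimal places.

Total N = 20+30+29+16+16+20+16 = 147, so the proportions are 0.1360544, 0.2040816, 0.1972789, 0.1088435, 0.1088435, 0.1360544, 0.1088435 (working shown to 7 dp, full precision carried).
D = 0.1360544² + 0.2040816² + 0.1972789² + 0.1088435² + 0.1088435² + 0.1360544² + 0.1088435² = 0.0185108 + 0.0416493 + 0.0389190 + 0.0118469 + 0.0118469 + 0.0185108 + 0.0118469 = 0.1531306.
So 1/D = 6.53037, i.e. 6.530 to 3 decimal places.

6.530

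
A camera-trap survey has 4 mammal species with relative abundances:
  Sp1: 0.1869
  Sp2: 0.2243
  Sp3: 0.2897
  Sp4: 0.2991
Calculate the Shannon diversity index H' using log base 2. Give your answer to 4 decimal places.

1.9746

Each pᵢ log₂ pᵢ term (working shown to 6 dp, full precision carried): 0.1869×(-2.419662)=-0.452235, 0.2243×(-2.156498)=-0.483703, 0.2897×(-1.787368)=-0.517801, 0.2991×(-1.741300)=-0.520823.
Sum = -1.974561, so H' = 1.9746.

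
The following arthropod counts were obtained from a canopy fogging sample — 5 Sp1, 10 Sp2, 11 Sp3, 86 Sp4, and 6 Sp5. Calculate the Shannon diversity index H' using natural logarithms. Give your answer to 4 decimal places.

Total N = 5+10+11+86+6 = 118, so the proportions are 0.042373, 0.084746, 0.09322, 0.728814, 0.050847 (working shown to 6 dp, full precision carried).
Each pᵢ ln pᵢ term: 0.042373×(-3.161247)=-0.133951, 0.084746×(-2.468100)=-0.209161, 0.09322×(-2.372789)=-0.221192, 0.728814×(-0.316337)=-0.230551, 0.050847×(-2.978925)=-0.151471.
Sum = -0.946326, so H' = 0.9463.

0.9463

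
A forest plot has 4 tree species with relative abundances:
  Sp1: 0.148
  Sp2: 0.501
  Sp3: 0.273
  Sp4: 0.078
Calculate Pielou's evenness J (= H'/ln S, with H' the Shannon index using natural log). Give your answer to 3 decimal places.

H' = −Σ pᵢ ln pᵢ = −((-0.28276) + (-0.34627) + (-0.35443) + (-0.19898)) = 1.18244 (working shown to 5 dp, full precision carried).
With S = 4 species, ln S = 1.38629, so J = 1.18244/1.38629 = 0.85295, i.e. 0.853 to 3 decimal places.

0.853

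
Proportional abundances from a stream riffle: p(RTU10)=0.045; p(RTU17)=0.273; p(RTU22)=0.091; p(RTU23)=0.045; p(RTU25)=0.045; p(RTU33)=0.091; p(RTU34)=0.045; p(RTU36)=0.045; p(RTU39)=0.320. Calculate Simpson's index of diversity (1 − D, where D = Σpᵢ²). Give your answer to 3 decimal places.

D = 0.045² + 0.273² + 0.091² + 0.045² + 0.045² + 0.091² + 0.045² + 0.045² + 0.32² = 0.00202 + 0.07453 + 0.00828 + 0.00202 + 0.00202 + 0.00828 + 0.00202 + 0.00202 + 0.10240 = 0.20362 (working shown to 5 dp, full precision carried).
So 1 − D = 0.79638, i.e. 0.796 to 3 decimal places.

0.796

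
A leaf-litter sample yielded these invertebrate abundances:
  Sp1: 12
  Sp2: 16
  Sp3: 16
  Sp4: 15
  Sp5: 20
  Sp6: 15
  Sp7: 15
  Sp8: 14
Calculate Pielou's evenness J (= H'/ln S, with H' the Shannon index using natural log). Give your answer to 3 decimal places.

Total N = 12+16+16+15+20+15+15+14 = 123, so the proportions are 0.09756, 0.13008, 0.13008, 0.12195, 0.1626, 0.12195, 0.12195, 0.11382 (working shown to 5 dp, full precision carried).
H' = −Σ pᵢ ln pᵢ = −((-0.22705) + (-0.26531) + (-0.26531) + (-0.25660) + (-0.29536) + (-0.25660) + (-0.25660) + (-0.24735)) = 2.07019.
With S = 8 species, ln S = 2.07944, so J = 2.07019/2.07944 = 0.99555, i.e. 0.996 to 3 decimal places.

0.996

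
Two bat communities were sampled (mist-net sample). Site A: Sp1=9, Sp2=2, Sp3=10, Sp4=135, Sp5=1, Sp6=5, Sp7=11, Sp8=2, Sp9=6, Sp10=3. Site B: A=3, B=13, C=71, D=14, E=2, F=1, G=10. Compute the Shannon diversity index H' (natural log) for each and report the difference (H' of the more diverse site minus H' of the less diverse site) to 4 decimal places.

0.1169

Site A: N=184, proportions 0.048913, 0.01087, 0.054348, 0.733696, 0.005435, 0.027174, 0.059783, 0.01087, 0.032609, 0.016304, giving H' = 1.104849 (working shown to 6 dp, full precision carried).
Site B: N=114, proportions 0.026316, 0.114035, 0.622807, 0.122807, 0.017544, 0.008772, 0.087719, giving H' = 1.221730.
Difference = |1.104849 − 1.221730| = 0.116881, i.e. 0.1169 to 4 decimal places.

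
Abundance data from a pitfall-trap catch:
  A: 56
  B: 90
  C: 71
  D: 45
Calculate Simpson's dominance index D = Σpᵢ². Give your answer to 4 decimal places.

0.2666

Total N = 56+90+71+45 = 262, so the proportions are 0.21374, 0.343511, 0.270992, 0.171756 (working shown to 6 dp, full precision carried).
D = 0.21374² + 0.343511² + 0.270992² + 0.171756² = 0.045685 + 0.118000 + 0.073437 + 0.029500 = 0.266622.
To 4 decimal places, D = 0.2666.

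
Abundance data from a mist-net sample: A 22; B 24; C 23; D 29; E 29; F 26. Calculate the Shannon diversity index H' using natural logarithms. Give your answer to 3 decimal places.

1.786

Total N = 22+24+23+29+29+26 = 153, so the proportions are 0.14379, 0.15686, 0.15033, 0.18954, 0.18954, 0.16993 (working shown to 5 dp, full precision carried).
Each pᵢ ln pᵢ term: 0.14379×(-1.93940)=-0.27887, 0.15686×(-1.85238)=-0.29057, 0.15033×(-1.89494)=-0.28486, 0.18954×(-1.66314)=-0.31524, 0.18954×(-1.66314)=-0.31524, 0.16993×(-1.77234)=-0.30118.
Sum = -1.78595, so H' = 1.786.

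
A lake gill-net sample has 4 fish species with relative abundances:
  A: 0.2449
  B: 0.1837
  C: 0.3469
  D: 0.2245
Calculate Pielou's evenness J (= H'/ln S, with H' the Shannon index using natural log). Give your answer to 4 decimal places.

0.9799

H' = −Σ pᵢ ln pᵢ = −((-0.344551) + (-0.311271) + (-0.367270) + (-0.335376)) = 1.358467 (working shown to 6 dp, full precision carried).
With S = 4 species, ln S = 1.386294, so J = 1.358467/1.386294 = 0.979927, i.e. 0.9799 to 4 decimal places.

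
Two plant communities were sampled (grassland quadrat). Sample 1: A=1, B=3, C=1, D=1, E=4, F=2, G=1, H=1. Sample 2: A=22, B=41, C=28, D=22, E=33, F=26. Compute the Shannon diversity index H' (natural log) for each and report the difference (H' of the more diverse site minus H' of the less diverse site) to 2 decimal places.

0.14

Sample 1: N=14, proportions 0.071429, 0.214286, 0.071429, 0.071429, 0.285714, 0.142857, 0.071429, 0.071429, giving H' = 1.908535 (working shown to 6 dp, full precision carried).
Sample 2: N=172, proportions 0.127907, 0.238372, 0.162791, 0.127907, 0.19186, 0.151163, giving H' = 1.765754.
Difference = |1.908535 − 1.765754| = 0.142781, i.e. 0.14 to 2 decimal places.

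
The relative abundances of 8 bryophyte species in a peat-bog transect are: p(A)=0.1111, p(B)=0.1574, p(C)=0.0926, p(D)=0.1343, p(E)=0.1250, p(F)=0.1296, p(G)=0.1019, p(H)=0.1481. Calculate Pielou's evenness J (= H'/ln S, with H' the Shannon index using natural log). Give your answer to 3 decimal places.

H' = −Σ pᵢ ln pᵢ = −((-0.24412) + (-0.29103) + (-0.22034) + (-0.26963) + (-0.25993) + (-0.26481) + (-0.23272) + (-0.28285)) = 2.06543 (working shown to 5 dp, full precision carried).
With S = 8 species, ln S = 2.07944, so J = 2.06543/2.07944 = 0.99326, i.e. 0.993 to 3 decimal places.

0.993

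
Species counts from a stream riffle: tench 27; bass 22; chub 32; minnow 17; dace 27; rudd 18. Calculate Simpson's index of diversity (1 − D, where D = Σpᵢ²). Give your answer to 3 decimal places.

0.825

Total N = 27+22+32+17+27+18 = 143, so the proportions are 0.18881, 0.15385, 0.22378, 0.11888, 0.18881, 0.12587 (working shown to 5 dp, full precision carried).
D = 0.18881² + 0.15385² + 0.22378² + 0.11888² + 0.18881² + 0.12587² = 0.03565 + 0.02367 + 0.05008 + 0.01413 + 0.03565 + 0.01584 = 0.17502.
So 1 − D = 0.82498, i.e. 0.825 to 3 decimal places.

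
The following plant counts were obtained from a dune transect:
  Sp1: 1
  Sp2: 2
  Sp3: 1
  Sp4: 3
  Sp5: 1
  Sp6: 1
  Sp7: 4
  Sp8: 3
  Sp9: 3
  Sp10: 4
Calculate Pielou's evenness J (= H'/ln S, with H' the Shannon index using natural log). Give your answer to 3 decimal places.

Total N = 1+2+1+3+1+1+4+3+3+4 = 23, so the proportions are 0.04348, 0.08696, 0.04348, 0.13043, 0.04348, 0.04348, 0.17391, 0.13043, 0.13043, 0.17391 (working shown to 5 dp, full precision carried).
H' = −Σ pᵢ ln pᵢ = −((-0.13633) + (-0.21238) + (-0.13633) + (-0.26568) + (-0.13633) + (-0.13633) + (-0.30421) + (-0.26568) + (-0.26568) + (-0.30421)) = 2.16314.
With S = 10 species, ln S = 2.30259, so J = 2.16314/2.30259 = 0.93944, i.e. 0.939 to 3 decimal places.

0.939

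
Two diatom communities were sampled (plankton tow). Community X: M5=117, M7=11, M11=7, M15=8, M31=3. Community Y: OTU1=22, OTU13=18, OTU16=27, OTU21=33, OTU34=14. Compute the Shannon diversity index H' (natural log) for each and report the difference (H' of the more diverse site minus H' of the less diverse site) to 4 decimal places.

0.8096

Community X: N=146, proportions 0.80137, 0.075342, 0.047945, 0.054795, 0.020548, giving H' = 0.756867 (working shown to 6 dp, full precision carried).
Community Y: N=114, proportions 0.192982, 0.157895, 0.236842, 0.289474, 0.122807, giving H' = 1.566472.
Difference = |0.756867 − 1.566472| = 0.809605, i.e. 0.8096 to 4 decimal places.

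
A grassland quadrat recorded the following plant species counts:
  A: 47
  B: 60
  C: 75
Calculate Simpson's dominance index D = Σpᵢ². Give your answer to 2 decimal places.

Total N = 47+60+75 = 182, so the proportions are 0.2582, 0.3297, 0.4121 (working shown to 4 dp, full precision carried).
D = 0.2582² + 0.3297² + 0.4121² = 0.0667 + 0.1087 + 0.1698 = 0.3452.
To 2 decimal places, D = 0.35.

0.35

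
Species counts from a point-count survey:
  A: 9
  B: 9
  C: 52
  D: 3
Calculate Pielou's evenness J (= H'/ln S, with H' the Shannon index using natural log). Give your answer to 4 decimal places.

Total N = 9+9+52+3 = 73, so the proportions are 0.123288, 0.123288, 0.712329, 0.041096 (working shown to 6 dp, full precision carried).
H' = −Σ pᵢ ln pᵢ = −((-0.258070) + (-0.258070) + (-0.241633) + (-0.131172)) = 0.888945.
With S = 4 species, ln S = 1.386294, so J = 0.888945/1.386294 = 0.641238, i.e. 0.6412 to 4 decimal places.

0.6412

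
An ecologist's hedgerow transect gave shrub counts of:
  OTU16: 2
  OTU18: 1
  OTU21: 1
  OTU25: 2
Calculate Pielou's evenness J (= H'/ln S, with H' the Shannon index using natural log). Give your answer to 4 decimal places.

0.9591

Total N = 2+1+1+2 = 6, so the proportions are 0.333333, 0.166667, 0.166667, 0.333333 (working shown to 6 dp, full precision carried).
H' = −Σ pᵢ ln pᵢ = −((-0.366204) + (-0.298627) + (-0.298627) + (-0.366204)) = 1.329661.
With S = 4 species, ln S = 1.386294, so J = 1.329661/1.386294 = 0.959148, i.e. 0.9591 to 4 decimal places.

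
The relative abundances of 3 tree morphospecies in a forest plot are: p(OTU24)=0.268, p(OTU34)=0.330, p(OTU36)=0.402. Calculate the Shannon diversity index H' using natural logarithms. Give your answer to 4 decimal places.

Each pᵢ ln pᵢ term (working shown to 6 dp, full precision carried): 0.268×(-1.316768)=-0.352894, 0.33×(-1.108663)=-0.365859, 0.402×(-0.911303)=-0.366344.
Sum = -1.085096, so H' = 1.0851.

1.0851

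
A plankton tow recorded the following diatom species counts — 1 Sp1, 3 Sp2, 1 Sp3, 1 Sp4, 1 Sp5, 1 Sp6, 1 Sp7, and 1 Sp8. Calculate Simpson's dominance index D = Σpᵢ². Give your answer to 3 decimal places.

0.160

Total N = 1+3+1+1+1+1+1+1 = 10, so the proportions are 0.1, 0.3, 0.1, 0.1, 0.1, 0.1, 0.1, 0.1 (working shown to 5 dp, full precision carried).
D = 0.1² + 0.3² + 0.1² + 0.1² + 0.1² + 0.1² + 0.1² + 0.1² = 0.01000 + 0.09000 + 0.01000 + 0.01000 + 0.01000 + 0.01000 + 0.01000 + 0.01000 = 0.16000.
To 3 decimal places, D = 0.160.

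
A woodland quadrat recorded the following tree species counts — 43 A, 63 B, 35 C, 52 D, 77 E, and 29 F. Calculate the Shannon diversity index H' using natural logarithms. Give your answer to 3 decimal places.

Total N = 43+63+35+52+77+29 = 299, so the proportions are 0.14381, 0.2107, 0.11706, 0.17391, 0.25753, 0.09699 (working shown to 5 dp, full precision carried).
Each pᵢ ln pᵢ term: 0.14381×(-1.93924)=-0.27889, 0.2107×(-1.55731)=-0.32813, 0.11706×(-2.14510)=-0.25110, 0.17391×(-1.74920)=-0.30421, 0.25753×(-1.35664)=-0.34937, 0.09699×(-2.33315)=-0.22629.
Sum = -1.73798, so H' = 1.738.

1.738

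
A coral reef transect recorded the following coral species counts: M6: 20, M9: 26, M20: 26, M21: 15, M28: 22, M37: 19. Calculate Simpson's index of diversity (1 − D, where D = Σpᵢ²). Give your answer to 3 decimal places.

0.828

Total N = 20+26+26+15+22+19 = 128, so the proportions are 0.15625, 0.20312, 0.20312, 0.11719, 0.17188, 0.14844 (working shown to 5 dp, full precision carried).
D = 0.15625² + 0.20312² + 0.20312² + 0.11719² + 0.17188² + 0.14844² = 0.02441 + 0.04126 + 0.04126 + 0.01373 + 0.02954 + 0.02203 = 0.17224.
So 1 − D = 0.82776, i.e. 0.828 to 3 decimal places.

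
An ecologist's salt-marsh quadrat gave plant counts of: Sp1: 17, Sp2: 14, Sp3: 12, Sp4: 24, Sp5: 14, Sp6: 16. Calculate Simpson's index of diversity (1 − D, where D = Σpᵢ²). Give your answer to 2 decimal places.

0.82

Total N = 17+14+12+24+14+16 = 97, so the proportions are 0.1753, 0.1443, 0.1237, 0.2474, 0.1443, 0.1649 (working shown to 4 dp, full precision carried).
D = 0.1753² + 0.1443² + 0.1237² + 0.2474² + 0.1443² + 0.1649² = 0.0307 + 0.0208 + 0.0153 + 0.0612 + 0.0208 + 0.0272 = 0.1761.
So 1 − D = 0.8239, i.e. 0.82 to 2 decimal places.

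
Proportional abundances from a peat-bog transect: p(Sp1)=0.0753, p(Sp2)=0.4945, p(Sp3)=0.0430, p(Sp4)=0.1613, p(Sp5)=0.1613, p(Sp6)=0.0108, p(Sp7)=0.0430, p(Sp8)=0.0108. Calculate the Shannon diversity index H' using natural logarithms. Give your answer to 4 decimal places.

Each pᵢ ln pᵢ term (working shown to 6 dp, full precision carried): 0.0753×(-2.586275)=-0.194747, 0.4945×(-0.704208)=-0.348231, 0.043×(-3.146555)=-0.135302, 0.1613×(-1.824489)=-0.294290, 0.1613×(-1.824489)=-0.294290, 0.0108×(-4.528209)=-0.048905, 0.043×(-3.146555)=-0.135302, 0.0108×(-4.528209)=-0.048905.
Sum = -1.499971, so H' = 1.5000.

1.5000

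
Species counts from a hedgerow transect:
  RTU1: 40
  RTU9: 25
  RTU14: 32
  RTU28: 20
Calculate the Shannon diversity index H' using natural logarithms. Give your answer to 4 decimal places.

Total N = 40+25+32+20 = 117, so the proportions are 0.34188, 0.213675, 0.273504, 0.17094 (working shown to 6 dp, full precision carried).
Each pᵢ ln pᵢ term: 0.34188×(-1.073294)=-0.366938, 0.213675×(-1.543298)=-0.329765, 0.273504×(-1.296438)=-0.354581, 0.17094×(-1.766442)=-0.301956.
Sum = -1.353240, so H' = 1.3532.

1.3532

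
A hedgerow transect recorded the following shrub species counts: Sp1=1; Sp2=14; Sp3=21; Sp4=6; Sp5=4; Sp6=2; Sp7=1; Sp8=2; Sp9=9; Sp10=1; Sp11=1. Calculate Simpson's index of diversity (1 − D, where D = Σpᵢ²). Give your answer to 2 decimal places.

0.80

Total N = 1+14+21+6+4+2+1+2+9+1+1 = 62, so the proportions are 0.0161, 0.2258, 0.3387, 0.0968, 0.0645, 0.0323, 0.0161, 0.0323, 0.1452, 0.0161, 0.0161 (working shown to 4 dp, full precision carried).
D = 0.0161² + 0.2258² + 0.3387² + 0.0968² + 0.0645² + 0.0323² + 0.0161² + 0.0323² + 0.1452² + 0.0161² + 0.0161² = 0.0003 + 0.0510 + 0.1147 + 0.0094 + 0.0042 + 0.0010 + 0.0003 + 0.0010 + 0.0211 + 0.0003 + 0.0003 = 0.2034.
So 1 − D = 0.7966, i.e. 0.80 to 2 decimal places.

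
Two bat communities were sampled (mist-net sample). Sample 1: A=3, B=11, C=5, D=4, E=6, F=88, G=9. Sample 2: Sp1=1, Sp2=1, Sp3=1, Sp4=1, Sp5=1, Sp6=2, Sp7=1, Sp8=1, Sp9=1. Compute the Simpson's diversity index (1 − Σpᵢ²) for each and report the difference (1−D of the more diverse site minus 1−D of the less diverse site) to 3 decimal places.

0.386

Sample 1: N=126, proportions 0.02381, 0.0873, 0.03968, 0.03175, 0.04762, 0.69841, 0.07143, giving 1−D = 0.49408 (working shown to 5 dp, full precision carried).
Sample 2: N=10, proportions 0.1, 0.1, 0.1, 0.1, 0.1, 0.2, 0.1, 0.1, 0.1, giving 1−D = 0.88000.
Difference = |0.49408 − 0.88000| = 0.38592, i.e. 0.386 to 3 decimal places.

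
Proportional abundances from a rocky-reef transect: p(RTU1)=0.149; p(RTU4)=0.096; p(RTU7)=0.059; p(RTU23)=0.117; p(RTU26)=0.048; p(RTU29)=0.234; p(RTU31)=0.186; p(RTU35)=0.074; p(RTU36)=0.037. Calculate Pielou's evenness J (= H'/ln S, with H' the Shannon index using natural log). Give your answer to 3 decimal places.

H' = −Σ pᵢ ln pᵢ = −((-0.28367) + (-0.22497) + (-0.16698) + (-0.25103) + (-0.14575) + (-0.33987) + (-0.31285) + (-0.19267) + (-0.12198)) = 2.03978 (working shown to 5 dp, full precision carried).
With S = 9 species, ln S = 2.19722, so J = 2.03978/2.19722 = 0.92835, i.e. 0.928 to 3 decimal places.

0.928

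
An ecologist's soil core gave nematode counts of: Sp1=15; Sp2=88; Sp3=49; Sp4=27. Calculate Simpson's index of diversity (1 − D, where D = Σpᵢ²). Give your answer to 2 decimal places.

0.65

Total N = 15+88+49+27 = 179, so the proportions are 0.0838, 0.4916, 0.2737, 0.1508 (working shown to 4 dp, full precision carried).
D = 0.0838² + 0.4916² + 0.2737² + 0.1508² = 0.0070 + 0.2417 + 0.0749 + 0.0228 = 0.3464.
So 1 − D = 0.6536, i.e. 0.65 to 2 decimal places.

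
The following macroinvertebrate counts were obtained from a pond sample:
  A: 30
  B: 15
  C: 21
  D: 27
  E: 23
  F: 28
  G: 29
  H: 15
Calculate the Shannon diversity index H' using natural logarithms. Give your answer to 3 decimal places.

Total N = 30+15+21+27+23+28+29+15 = 188, so the proportions are 0.15957, 0.07979, 0.1117, 0.14362, 0.12234, 0.14894, 0.15426, 0.07979 (working shown to 5 dp, full precision carried).
Each pᵢ ln pᵢ term: 0.15957×(-1.83524)=-0.29286, 0.07979×(-2.52839)=-0.20173, 0.1117×(-2.19192)=-0.24484, 0.14362×(-1.94061)=-0.27870, 0.12234×(-2.10095)=-0.25703, 0.14894×(-1.90424)=-0.28361, 0.15426×(-1.86915)=-0.28833, 0.07979×(-2.52839)=-0.20173.
Sum = -2.04884, so H' = 2.049.

2.049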